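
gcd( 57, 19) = 19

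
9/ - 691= -1 + 682/691 = -0.01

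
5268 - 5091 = 177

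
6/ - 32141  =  -6/32141=- 0.00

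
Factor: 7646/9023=2^1*7^(  -  1)*1289^( - 1)*3823^1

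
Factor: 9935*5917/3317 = 5^1*31^( - 1 )*61^1*97^1*107^( - 1 )*1987^1 = 58785395/3317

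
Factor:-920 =-2^3*5^1 * 23^1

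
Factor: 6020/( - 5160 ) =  - 7/6 = - 2^(-1) * 3^ ( -1)*7^1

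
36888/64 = 4611/8 =576.38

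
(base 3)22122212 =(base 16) 18AA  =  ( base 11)4820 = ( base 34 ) 5fo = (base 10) 6314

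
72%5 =2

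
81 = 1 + 80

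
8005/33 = 8005/33 = 242.58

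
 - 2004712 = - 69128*29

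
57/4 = 57/4 = 14.25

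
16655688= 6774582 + 9881106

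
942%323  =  296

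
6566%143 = 131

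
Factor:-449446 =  - 2^1 * 17^1 * 13219^1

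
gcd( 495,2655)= 45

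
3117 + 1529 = 4646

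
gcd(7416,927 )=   927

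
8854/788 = 4427/394   =  11.24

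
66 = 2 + 64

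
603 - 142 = 461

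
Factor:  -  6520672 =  - 2^5*203771^1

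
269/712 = 269/712 = 0.38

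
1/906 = 1/906 = 0.00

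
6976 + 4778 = 11754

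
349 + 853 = 1202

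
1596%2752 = 1596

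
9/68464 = 9/68464= 0.00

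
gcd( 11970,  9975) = 1995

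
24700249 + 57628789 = 82329038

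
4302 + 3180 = 7482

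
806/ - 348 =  - 3 + 119/174 = -2.32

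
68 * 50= 3400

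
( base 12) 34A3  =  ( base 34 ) 531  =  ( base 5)142013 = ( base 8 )13373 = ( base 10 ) 5883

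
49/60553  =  49/60553 = 0.00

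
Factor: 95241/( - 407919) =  - 53/227= - 53^1*227^( - 1 )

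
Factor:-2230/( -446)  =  5 = 5^1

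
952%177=67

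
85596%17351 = 16192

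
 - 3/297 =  - 1/99 = -0.01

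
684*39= 26676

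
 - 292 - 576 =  - 868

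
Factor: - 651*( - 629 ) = 3^1*7^1 * 17^1 * 31^1* 37^1 = 409479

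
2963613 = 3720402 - 756789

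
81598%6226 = 660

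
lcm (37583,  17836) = 1052324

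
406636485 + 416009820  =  822646305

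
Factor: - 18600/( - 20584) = 3^1 * 5^2*83^(-1 )= 75/83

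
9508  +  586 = 10094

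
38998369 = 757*51517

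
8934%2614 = 1092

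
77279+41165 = 118444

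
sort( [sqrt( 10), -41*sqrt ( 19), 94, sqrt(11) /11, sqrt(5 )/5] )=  [ - 41*sqrt(19), sqrt( 11 ) /11,  sqrt(5) /5,  sqrt(10),  94]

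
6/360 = 1/60 =0.02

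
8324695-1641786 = 6682909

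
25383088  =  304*83497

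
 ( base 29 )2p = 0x53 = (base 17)4F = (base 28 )2R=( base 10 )83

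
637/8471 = 637/8471 = 0.08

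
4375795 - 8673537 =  - 4297742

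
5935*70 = 415450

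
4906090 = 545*9002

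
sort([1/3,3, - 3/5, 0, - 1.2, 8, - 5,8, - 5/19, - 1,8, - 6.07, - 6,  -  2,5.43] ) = [ -6.07, - 6 , - 5, - 2, - 1.2, - 1, - 3/5 , - 5/19,0, 1/3, 3, 5.43,8, 8,8]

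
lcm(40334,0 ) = 0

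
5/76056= 5/76056 = 0.00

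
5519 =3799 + 1720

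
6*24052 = 144312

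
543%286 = 257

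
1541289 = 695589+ 845700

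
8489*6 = 50934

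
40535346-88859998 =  - 48324652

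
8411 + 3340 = 11751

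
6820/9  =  757+7/9 =757.78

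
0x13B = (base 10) 315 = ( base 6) 1243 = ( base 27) BI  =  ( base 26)c3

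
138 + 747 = 885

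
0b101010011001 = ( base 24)4H1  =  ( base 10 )2713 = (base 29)36G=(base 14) dbb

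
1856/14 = 132 + 4/7 =132.57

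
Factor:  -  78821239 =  - 7^1*73^2 * 2113^1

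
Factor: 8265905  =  5^1*1653181^1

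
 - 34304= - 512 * 67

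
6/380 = 3/190 = 0.02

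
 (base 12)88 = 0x68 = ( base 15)6e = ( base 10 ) 104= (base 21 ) 4k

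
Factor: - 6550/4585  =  -2^1 * 5^1*7^(-1 ) =-10/7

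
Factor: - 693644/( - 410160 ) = 2^( - 2)*3^ (-1)*5^ ( - 1)*7^2*1709^ ( - 1 )*3539^1 = 173411/102540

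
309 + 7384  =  7693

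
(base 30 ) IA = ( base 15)26a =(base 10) 550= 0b1000100110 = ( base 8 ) 1046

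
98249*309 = 30358941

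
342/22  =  15 + 6/11  =  15.55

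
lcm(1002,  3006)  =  3006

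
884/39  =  68/3 =22.67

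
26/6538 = 13/3269 = 0.00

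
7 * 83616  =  585312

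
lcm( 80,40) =80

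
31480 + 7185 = 38665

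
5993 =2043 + 3950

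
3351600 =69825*48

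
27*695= 18765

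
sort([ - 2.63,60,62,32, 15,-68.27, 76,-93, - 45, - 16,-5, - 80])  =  [-93, - 80,  -  68.27, - 45, - 16,- 5,  -  2.63, 15, 32,60, 62, 76 ]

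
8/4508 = 2/1127 = 0.00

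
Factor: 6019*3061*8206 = 2^1 * 11^1*13^1*373^1*463^1 * 3061^1  =  151188648754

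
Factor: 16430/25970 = 31/49 = 7^(- 2 )*31^1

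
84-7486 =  - 7402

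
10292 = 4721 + 5571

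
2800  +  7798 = 10598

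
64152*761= 48819672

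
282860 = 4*70715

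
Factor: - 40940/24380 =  - 89/53 = - 53^( - 1)*89^1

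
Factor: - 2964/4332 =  - 13/19=- 13^1*19^ ( - 1 )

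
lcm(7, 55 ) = 385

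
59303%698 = 671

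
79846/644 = 123 + 317/322 = 123.98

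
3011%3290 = 3011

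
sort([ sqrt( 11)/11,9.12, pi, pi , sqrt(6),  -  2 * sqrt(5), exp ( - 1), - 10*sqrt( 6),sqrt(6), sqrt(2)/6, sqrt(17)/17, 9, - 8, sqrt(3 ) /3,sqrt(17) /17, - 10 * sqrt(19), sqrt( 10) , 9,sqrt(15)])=[ - 10*sqrt (19), - 10 * sqrt ( 6), - 8, - 2 *sqrt(5),sqrt(2) /6,sqrt(17 ) /17,sqrt ( 17) /17,sqrt(11 ) /11,exp( - 1 ) , sqrt(3) /3, sqrt(6 ),sqrt(6 ), pi,pi,sqrt(10),sqrt(15), 9,9, 9.12 ]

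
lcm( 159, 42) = 2226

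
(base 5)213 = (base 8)72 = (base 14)42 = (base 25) 28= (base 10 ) 58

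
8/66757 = 8/66757=0.00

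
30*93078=2792340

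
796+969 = 1765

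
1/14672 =1/14672  =  0.00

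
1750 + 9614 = 11364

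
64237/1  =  64237 = 64237.00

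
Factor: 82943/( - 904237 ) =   -  7^1*17^2*41^1*103^(  -  1)*8779^( - 1 ) 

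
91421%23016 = 22373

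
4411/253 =401/23 = 17.43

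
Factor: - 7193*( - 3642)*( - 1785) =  - 46761477210  =  -2^1 * 3^2*5^1*7^1*17^1*607^1*7193^1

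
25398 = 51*498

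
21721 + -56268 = - 34547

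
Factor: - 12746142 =  -  2^1*3^2 * 708119^1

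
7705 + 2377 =10082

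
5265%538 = 423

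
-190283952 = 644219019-834502971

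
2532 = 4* 633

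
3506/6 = 584 + 1/3 = 584.33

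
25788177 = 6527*3951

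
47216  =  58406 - 11190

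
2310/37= 2310/37 =62.43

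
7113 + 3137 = 10250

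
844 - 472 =372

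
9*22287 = 200583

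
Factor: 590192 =2^4 * 36887^1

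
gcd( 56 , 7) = 7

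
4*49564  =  198256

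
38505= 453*85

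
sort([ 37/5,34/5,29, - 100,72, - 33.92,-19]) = [ - 100,-33.92, - 19, 34/5,37/5,29,72 ]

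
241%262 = 241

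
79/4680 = 79/4680=   0.02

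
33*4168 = 137544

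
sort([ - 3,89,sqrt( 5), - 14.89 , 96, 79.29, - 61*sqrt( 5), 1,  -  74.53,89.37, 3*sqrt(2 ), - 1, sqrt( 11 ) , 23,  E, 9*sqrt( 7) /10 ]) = [  -  61*sqrt(5 ), - 74.53  ,  -  14.89, - 3, - 1, 1,sqrt( 5), 9*sqrt( 7)/10, E, sqrt( 11) , 3*sqrt ( 2 ),23, 79.29,89, 89.37, 96]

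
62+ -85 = -23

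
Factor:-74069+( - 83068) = - 3^1*52379^1  =  - 157137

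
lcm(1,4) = 4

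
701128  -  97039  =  604089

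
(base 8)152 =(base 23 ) 4e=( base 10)106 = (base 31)3d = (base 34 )34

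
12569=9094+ 3475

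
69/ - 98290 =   -  1 + 98221/98290 = -0.00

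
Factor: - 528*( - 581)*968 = 2^7 * 3^1*7^1*11^3*83^1 = 296951424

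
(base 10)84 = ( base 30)2O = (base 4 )1110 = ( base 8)124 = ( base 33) 2I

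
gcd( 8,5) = 1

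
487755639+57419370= 545175009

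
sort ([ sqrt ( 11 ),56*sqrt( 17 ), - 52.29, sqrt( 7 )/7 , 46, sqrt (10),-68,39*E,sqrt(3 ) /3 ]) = [ - 68, - 52.29 , sqrt( 7 ) /7, sqrt( 3)/3,sqrt(10), sqrt( 11),46 , 39*E, 56*sqrt( 17 ) ]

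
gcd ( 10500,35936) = 4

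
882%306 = 270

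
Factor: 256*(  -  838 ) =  - 2^9*419^1 = - 214528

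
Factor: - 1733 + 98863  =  2^1*5^1*11^1*  883^1= 97130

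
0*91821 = 0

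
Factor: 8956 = 2^2*2239^1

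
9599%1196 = 31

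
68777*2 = 137554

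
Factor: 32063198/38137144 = 2^( - 2 )*53^1*302483^1 * 4767143^(  -  1) = 16031599/19068572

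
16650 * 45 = 749250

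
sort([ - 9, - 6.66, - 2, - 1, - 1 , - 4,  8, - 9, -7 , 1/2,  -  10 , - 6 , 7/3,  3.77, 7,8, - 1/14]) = [ - 10, - 9, - 9, - 7, -6.66 , - 6 , - 4,-2,- 1, - 1, - 1/14,1/2, 7/3, 3.77, 7, 8, 8]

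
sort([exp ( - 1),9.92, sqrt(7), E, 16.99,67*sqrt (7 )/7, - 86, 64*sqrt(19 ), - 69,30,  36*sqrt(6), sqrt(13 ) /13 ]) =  [ - 86,-69,sqrt ( 13 ) /13,exp (-1 ), sqrt(7 ) , E, 9.92,16.99, 67*sqrt( 7)/7, 30, 36*sqrt (6),64 * sqrt (19 ) ]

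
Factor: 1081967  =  461^1*2347^1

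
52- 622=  - 570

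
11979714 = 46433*258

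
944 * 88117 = 83182448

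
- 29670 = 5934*( - 5)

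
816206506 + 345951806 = 1162158312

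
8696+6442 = 15138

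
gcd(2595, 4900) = 5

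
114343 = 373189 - 258846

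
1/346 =1/346  =  0.00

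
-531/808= - 1 + 277/808 = - 0.66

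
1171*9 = 10539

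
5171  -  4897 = 274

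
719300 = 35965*20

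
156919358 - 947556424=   -  790637066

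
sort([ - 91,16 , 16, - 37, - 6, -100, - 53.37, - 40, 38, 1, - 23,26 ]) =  [ - 100, - 91, - 53.37, - 40,-37, - 23,-6,1,16 , 16, 26, 38] 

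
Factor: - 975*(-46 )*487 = 21841950 = 2^1*3^1*5^2*13^1 * 23^1*487^1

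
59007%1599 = 1443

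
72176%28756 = 14664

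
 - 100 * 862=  - 86200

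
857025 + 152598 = 1009623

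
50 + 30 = 80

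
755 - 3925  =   - 3170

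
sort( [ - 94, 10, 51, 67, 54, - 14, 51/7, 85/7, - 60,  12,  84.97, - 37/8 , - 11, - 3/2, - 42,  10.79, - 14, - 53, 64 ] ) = [ - 94, - 60, -53, - 42, - 14, - 14,-11, - 37/8, - 3/2,  51/7,10, 10.79, 12, 85/7,  51,54,64  ,  67, 84.97] 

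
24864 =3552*7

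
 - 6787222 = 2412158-9199380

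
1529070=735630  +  793440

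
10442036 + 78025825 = 88467861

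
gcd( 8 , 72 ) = 8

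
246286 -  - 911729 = 1158015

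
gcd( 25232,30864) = 16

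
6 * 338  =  2028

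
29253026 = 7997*3658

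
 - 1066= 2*( - 533)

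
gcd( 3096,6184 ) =8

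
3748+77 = 3825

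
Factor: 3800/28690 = 20/151 = 2^2*5^1*151^( - 1 )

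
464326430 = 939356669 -475030239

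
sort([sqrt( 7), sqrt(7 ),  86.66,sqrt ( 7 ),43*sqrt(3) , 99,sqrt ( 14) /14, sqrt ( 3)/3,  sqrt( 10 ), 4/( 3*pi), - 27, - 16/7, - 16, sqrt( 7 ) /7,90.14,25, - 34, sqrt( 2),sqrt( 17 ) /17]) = [ - 34, - 27, - 16,-16/7, sqrt( 17)/17,sqrt( 14)/14, sqrt ( 7)/7,4/( 3*pi),sqrt(3)/3, sqrt ( 2), sqrt( 7),sqrt (7),sqrt( 7),sqrt( 10),25,  43*sqrt ( 3 ) , 86.66,90.14,99 ] 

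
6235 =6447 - 212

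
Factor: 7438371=3^1*2479457^1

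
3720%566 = 324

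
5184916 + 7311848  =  12496764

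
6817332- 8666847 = - 1849515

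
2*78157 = 156314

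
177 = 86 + 91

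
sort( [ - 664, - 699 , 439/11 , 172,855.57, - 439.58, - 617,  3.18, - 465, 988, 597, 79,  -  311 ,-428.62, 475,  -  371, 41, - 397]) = [-699, - 664, - 617,-465 , - 439.58, - 428.62, - 397,-371, - 311,  3.18, 439/11,41,79, 172 , 475, 597, 855.57,988 ]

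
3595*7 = 25165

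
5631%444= 303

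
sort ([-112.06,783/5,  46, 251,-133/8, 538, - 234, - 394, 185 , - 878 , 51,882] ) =[ - 878, - 394,- 234, - 112.06,- 133/8, 46, 51,783/5 , 185,251, 538, 882]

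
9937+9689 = 19626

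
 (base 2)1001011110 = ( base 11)501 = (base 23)138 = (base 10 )606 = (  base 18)1fc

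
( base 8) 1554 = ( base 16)36C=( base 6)4020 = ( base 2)1101101100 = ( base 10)876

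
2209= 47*47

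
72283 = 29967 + 42316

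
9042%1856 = 1618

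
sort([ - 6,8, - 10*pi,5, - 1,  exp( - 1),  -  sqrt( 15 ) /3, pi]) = [ - 10*pi,-6, - sqrt (15)/3, - 1,exp ( - 1),pi,5,8]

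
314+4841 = 5155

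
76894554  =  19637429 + 57257125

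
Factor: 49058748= 2^2*3^2 * 293^1 * 4651^1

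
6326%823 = 565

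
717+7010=7727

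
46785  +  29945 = 76730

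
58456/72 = 7307/9 = 811.89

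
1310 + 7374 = 8684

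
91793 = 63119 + 28674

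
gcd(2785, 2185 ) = 5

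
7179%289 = 243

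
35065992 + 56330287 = 91396279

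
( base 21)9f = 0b11001100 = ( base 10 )204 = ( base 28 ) 78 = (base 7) 411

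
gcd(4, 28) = 4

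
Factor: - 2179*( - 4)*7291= 2^2 * 23^1*317^1 * 2179^1 = 63548356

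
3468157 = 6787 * 511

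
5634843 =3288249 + 2346594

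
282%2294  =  282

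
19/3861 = 19/3861 = 0.00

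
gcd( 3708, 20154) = 6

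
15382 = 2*7691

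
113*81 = 9153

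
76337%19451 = 17984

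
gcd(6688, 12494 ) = 2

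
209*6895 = 1441055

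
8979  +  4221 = 13200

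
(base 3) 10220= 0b1101001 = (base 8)151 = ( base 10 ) 105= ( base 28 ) 3L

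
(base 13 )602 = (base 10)1016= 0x3f8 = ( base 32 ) VO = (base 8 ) 1770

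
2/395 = 2/395 = 0.01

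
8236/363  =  22  +  250/363=22.69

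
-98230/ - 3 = 32743 + 1/3 = 32743.33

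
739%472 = 267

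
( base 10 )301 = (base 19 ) fg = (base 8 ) 455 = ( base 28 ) AL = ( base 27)b4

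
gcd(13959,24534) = 423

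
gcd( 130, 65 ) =65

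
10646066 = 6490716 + 4155350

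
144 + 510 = 654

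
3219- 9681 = - 6462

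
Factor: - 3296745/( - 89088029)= 3^2* 5^1*29^ (- 1) * 61^1*1201^1 * 3072001^(- 1)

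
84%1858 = 84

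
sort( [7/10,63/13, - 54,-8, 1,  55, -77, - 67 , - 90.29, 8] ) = [  -  90.29, - 77, - 67,-54, - 8,7/10,1, 63/13 , 8 , 55] 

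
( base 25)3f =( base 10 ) 90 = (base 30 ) 30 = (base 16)5A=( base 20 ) 4a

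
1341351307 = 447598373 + 893752934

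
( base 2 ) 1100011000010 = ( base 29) 7fg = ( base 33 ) 5r2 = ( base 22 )d22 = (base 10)6338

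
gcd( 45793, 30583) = 1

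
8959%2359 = 1882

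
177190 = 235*754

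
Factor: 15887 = 15887^1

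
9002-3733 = 5269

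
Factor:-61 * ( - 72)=2^3*3^2*61^1 = 4392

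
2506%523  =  414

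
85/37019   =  85/37019 = 0.00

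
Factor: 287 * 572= 164164= 2^2*7^1 * 11^1*13^1*41^1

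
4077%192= 45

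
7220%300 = 20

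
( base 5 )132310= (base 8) 12322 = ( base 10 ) 5330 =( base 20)D6A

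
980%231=56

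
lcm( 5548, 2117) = 160892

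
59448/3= 19816 =19816.00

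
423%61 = 57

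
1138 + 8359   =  9497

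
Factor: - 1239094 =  - 2^1*233^1 * 2659^1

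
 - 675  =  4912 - 5587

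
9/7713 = 1/857= 0.00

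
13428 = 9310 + 4118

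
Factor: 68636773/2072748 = 2^( - 2 )* 3^(-1) * 19^( - 1 )*61^1*9091^( - 1)*1125193^1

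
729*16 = 11664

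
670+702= 1372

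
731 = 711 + 20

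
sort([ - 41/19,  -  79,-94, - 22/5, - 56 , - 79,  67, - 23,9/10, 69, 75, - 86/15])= [ - 94,  -  79,-79, - 56,-23,-86/15,-22/5, - 41/19 , 9/10,67, 69,75]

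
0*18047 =0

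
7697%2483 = 248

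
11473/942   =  12 + 169/942 = 12.18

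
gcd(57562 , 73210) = 2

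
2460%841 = 778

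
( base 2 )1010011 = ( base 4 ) 1103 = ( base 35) 2D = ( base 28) 2r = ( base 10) 83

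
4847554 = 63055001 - 58207447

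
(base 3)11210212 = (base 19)9DA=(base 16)db2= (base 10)3506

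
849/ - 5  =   - 170 + 1/5=- 169.80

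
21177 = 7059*3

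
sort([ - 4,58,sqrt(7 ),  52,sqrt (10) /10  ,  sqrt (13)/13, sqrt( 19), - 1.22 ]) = [ - 4, - 1.22, sqrt( 13)/13, sqrt(10) /10,sqrt( 7 ), sqrt (19 ), 52 , 58 ]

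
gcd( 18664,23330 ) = 4666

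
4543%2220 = 103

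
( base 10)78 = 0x4E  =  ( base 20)3I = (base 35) 28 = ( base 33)2c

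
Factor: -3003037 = -29^1*103553^1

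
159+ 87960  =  88119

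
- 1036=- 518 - 518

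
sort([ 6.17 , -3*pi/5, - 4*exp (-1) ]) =[-3 *pi/5, - 4*exp(-1),6.17]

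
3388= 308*11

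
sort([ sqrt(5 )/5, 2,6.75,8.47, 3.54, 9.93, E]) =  [ sqrt( 5)/5,2  ,  E, 3.54,  6.75, 8.47,  9.93 ]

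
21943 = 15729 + 6214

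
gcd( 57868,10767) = 37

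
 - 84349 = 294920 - 379269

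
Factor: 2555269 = 113^1*22613^1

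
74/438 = 37/219 = 0.17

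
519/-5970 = -1 + 1817/1990 = - 0.09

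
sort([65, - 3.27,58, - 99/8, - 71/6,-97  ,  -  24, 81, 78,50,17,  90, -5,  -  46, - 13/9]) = [ - 97, - 46, - 24 , - 99/8,-71/6,-5 , - 3.27, - 13/9, 17, 50,58 , 65,78, 81, 90]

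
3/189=1/63 = 0.02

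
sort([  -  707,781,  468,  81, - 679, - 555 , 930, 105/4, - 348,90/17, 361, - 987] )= [ - 987, - 707, - 679, - 555, - 348, 90/17,105/4, 81, 361, 468, 781, 930 ]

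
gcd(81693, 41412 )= 87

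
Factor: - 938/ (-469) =2 = 2^1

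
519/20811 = 173/6937 = 0.02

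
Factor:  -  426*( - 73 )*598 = 2^2 * 3^1*13^1 * 23^1 * 71^1*73^1 = 18596604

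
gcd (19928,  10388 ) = 212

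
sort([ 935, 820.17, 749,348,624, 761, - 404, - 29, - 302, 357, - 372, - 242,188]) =[ - 404,  -  372,-302, - 242, - 29, 188, 348, 357, 624, 749, 761, 820.17,935] 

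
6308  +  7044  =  13352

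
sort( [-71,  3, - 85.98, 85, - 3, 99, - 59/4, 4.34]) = [  -  85.98, - 71,- 59/4, - 3, 3, 4.34, 85, 99]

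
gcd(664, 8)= 8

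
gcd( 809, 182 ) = 1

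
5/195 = 1/39=0.03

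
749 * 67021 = 50198729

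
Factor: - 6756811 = -53^1*127487^1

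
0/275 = 0 = 0.00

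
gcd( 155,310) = 155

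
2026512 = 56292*36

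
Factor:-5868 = -2^2*3^2 *163^1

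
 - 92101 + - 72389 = -164490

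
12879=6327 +6552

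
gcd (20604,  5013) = 3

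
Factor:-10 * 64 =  - 640 = - 2^7 * 5^1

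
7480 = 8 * 935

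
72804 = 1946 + 70858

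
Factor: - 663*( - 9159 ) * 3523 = 21393125091=3^2*13^2*17^1*43^1* 71^1*271^1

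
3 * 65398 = 196194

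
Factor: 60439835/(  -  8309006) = -2^(  -  1)*5^1*73^(-1)*2857^1  *  4231^1*56911^( - 1)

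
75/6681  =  25/2227  =  0.01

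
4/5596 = 1/1399 = 0.00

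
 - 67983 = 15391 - 83374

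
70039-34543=35496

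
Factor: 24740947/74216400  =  2^( - 4) * 3^(-1 )*5^( -2 )*7^1*11^1*23^(  -  1)*2689^ ( - 1)*321311^1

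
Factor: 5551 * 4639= 25751089  =  7^1 * 13^1*61^1 * 4639^1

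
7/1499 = 7/1499= 0.00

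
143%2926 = 143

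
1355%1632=1355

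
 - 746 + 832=86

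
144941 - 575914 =  -  430973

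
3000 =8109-5109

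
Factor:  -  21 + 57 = 36  =  2^2*3^2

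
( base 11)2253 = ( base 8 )5622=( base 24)53A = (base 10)2962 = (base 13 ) 146b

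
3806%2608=1198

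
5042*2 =10084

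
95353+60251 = 155604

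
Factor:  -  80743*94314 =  - 2^1*3^1  *  11^1*13^1*1429^1*6211^1 = -  7615195302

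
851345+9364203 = 10215548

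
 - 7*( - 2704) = 18928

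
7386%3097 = 1192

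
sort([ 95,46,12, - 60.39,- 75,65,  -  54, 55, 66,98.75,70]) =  [ - 75,- 60.39, - 54, 12 , 46,55,65 , 66,70, 95,98.75]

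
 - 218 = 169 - 387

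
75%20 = 15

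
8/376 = 1/47 =0.02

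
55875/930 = 3725/62 = 60.08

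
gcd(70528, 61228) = 4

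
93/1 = 93 = 93.00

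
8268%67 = 27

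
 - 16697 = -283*59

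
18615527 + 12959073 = 31574600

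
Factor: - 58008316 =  - 2^2*31^1*61^1*7669^1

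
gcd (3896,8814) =2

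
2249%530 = 129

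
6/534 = 1/89 =0.01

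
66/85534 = 33/42767 = 0.00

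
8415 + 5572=13987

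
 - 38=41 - 79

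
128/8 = 16 = 16.00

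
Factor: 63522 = 2^1*3^2*3529^1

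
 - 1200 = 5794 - 6994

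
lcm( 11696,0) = 0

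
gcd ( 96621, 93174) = 3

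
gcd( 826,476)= 14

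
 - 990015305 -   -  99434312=  -  890580993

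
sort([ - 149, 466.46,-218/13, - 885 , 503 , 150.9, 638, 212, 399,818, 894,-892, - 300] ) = [ - 892 , - 885, -300,  -  149, - 218/13, 150.9, 212, 399,466.46,  503, 638,818, 894 ]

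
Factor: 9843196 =2^2*11^1*349^1  *641^1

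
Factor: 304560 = 2^4*3^4*5^1*47^1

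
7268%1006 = 226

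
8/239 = 8/239 = 0.03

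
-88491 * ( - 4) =353964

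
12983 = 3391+9592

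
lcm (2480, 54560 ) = 54560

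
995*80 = 79600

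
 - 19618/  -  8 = 2452 + 1/4=2452.25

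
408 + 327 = 735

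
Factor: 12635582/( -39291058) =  - 6317791/19645529  =  - 1231^(- 1)*1721^1*3671^1 * 15959^ ( - 1 )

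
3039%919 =282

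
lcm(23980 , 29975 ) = 119900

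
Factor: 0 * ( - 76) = 0 = 0^1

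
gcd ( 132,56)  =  4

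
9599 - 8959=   640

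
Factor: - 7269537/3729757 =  - 3^1 * 11^1*19^( - 1)*43^1*47^1*109^1*196303^(-1)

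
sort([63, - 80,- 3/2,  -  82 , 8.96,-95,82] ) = [ - 95, - 82,  -  80,  -  3/2, 8.96, 63,82]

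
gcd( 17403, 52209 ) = 17403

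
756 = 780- 24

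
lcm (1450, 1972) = 49300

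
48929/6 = 48929/6 = 8154.83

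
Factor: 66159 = 3^2*7351^1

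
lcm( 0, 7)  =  0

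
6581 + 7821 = 14402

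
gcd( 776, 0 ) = 776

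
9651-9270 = 381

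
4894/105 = 4894/105 = 46.61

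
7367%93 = 20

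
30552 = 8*3819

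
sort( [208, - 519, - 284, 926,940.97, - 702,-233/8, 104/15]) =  [ - 702, - 519, - 284, - 233/8,104/15,208,926,940.97 ] 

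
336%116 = 104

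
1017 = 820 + 197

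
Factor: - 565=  - 5^1*113^1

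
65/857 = 65/857 = 0.08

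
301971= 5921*51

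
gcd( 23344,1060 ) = 4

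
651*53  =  34503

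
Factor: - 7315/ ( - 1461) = 3^ ( - 1 )*5^1* 7^1 * 11^1*19^1*487^ ( - 1)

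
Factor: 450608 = 2^4*28163^1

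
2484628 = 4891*508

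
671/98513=671/98513 = 0.01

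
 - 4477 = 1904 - 6381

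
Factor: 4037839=13^1 * 263^1*1181^1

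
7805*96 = 749280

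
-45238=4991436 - 5036674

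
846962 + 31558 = 878520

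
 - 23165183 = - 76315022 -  - 53149839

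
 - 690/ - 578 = 1 + 56/289 = 1.19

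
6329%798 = 743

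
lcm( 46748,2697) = 140244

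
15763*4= 63052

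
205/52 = 3 +49/52 = 3.94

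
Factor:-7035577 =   -  7035577^1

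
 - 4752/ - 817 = 4752/817=5.82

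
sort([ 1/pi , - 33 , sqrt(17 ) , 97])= [-33, 1/pi  ,  sqrt(17 ) , 97 ] 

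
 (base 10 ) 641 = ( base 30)LB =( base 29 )m3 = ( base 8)1201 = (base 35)ib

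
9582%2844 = 1050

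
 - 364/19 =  - 20 + 16/19 = - 19.16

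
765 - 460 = 305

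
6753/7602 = 2251/2534 = 0.89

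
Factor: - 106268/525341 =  - 124/613= - 2^2*31^1*613^( - 1 ) 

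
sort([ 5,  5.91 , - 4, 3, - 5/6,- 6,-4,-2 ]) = [ - 6, - 4, - 4, - 2, - 5/6, 3,5,5.91]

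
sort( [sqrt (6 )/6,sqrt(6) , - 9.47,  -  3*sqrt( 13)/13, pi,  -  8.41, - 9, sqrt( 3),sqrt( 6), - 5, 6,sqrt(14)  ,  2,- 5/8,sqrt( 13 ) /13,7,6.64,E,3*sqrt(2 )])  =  [ - 9.47, - 9, - 8.41,-5, -3*sqrt(13 ) /13, - 5/8,sqrt(13)/13, sqrt(6 ) /6,sqrt( 3),2,  sqrt(6 ), sqrt( 6),E, pi, sqrt( 14), 3*sqrt( 2), 6, 6.64 , 7] 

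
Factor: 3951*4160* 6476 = 2^8* 3^2*5^1*13^1*439^1*1619^1 = 106440572160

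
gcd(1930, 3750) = 10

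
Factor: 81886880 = 2^5*5^1*511793^1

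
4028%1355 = 1318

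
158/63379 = 158/63379 = 0.00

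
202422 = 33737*6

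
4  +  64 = 68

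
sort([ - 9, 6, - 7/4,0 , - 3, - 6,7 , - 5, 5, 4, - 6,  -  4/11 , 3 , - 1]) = [ - 9, - 6,- 6,-5, - 3, - 7/4, - 1, - 4/11,0, 3, 4,5, 6,7] 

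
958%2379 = 958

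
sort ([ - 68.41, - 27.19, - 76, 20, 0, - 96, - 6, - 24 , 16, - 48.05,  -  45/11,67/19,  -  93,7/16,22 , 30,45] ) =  [  -  96,  -  93, - 76, - 68.41 , - 48.05, - 27.19 , - 24,-6 , - 45/11,0,  7/16,67/19,  16,  20,22, 30,45 ]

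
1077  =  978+99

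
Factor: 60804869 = 17^1*59^1 * 60623^1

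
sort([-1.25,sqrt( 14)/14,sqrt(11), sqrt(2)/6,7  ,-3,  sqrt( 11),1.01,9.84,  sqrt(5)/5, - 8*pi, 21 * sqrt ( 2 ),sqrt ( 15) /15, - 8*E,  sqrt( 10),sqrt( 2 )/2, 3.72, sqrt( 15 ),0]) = [ - 8 * pi, - 8*E, - 3, - 1.25, 0,sqrt ( 2) /6,sqrt( 15 ) /15, sqrt(14)/14,sqrt(5) /5 , sqrt (2) /2,1.01,sqrt( 10 ),sqrt(11),sqrt(11) , 3.72,sqrt (15), 7 , 9.84,21 * sqrt( 2)]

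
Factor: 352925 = 5^2*19^1*743^1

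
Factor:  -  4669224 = - 2^3*3^1*7^1*27793^1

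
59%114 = 59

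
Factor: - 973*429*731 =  - 3^1 *7^1*11^1*13^1*17^1 * 43^1*139^1 = - 305131827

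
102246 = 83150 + 19096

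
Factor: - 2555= - 5^1*7^1*73^1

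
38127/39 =12709/13 = 977.62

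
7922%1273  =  284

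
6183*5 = 30915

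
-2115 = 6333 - 8448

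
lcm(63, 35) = 315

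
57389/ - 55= - 57389/55 = - 1043.44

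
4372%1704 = 964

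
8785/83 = 105  +  70/83 =105.84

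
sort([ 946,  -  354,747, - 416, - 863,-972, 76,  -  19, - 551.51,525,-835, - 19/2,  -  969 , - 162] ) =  [ - 972, - 969,-863,  -  835, -551.51, - 416, - 354, - 162,  -  19, - 19/2,76, 525,747, 946]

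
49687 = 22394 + 27293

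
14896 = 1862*8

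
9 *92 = 828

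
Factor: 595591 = 601^1*991^1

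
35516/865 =35516/865   =  41.06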